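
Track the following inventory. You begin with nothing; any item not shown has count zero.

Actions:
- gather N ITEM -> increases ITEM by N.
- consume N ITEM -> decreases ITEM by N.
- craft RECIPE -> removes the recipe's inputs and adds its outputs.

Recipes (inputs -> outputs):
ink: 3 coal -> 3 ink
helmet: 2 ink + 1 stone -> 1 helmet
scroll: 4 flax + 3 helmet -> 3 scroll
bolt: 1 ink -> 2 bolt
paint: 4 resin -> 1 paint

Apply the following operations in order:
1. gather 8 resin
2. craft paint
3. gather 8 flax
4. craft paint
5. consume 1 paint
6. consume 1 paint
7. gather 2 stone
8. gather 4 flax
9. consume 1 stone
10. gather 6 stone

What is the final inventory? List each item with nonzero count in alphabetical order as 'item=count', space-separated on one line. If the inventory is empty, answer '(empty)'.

Answer: flax=12 stone=7

Derivation:
After 1 (gather 8 resin): resin=8
After 2 (craft paint): paint=1 resin=4
After 3 (gather 8 flax): flax=8 paint=1 resin=4
After 4 (craft paint): flax=8 paint=2
After 5 (consume 1 paint): flax=8 paint=1
After 6 (consume 1 paint): flax=8
After 7 (gather 2 stone): flax=8 stone=2
After 8 (gather 4 flax): flax=12 stone=2
After 9 (consume 1 stone): flax=12 stone=1
After 10 (gather 6 stone): flax=12 stone=7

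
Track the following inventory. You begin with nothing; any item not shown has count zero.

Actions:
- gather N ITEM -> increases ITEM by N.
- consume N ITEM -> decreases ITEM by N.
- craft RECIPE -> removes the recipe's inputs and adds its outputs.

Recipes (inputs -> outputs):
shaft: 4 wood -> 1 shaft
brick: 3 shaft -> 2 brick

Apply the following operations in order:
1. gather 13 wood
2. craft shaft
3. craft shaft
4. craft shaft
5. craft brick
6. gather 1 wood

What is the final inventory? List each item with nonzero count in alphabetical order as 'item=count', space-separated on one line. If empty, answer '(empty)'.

Answer: brick=2 wood=2

Derivation:
After 1 (gather 13 wood): wood=13
After 2 (craft shaft): shaft=1 wood=9
After 3 (craft shaft): shaft=2 wood=5
After 4 (craft shaft): shaft=3 wood=1
After 5 (craft brick): brick=2 wood=1
After 6 (gather 1 wood): brick=2 wood=2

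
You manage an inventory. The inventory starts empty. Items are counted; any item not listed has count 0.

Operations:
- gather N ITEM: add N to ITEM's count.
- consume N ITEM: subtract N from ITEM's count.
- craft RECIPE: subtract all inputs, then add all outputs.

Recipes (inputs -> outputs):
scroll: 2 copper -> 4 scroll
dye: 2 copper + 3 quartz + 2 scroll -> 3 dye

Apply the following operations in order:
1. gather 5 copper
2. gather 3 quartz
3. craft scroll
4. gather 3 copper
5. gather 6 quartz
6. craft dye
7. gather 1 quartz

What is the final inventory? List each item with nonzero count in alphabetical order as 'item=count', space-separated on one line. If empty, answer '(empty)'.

After 1 (gather 5 copper): copper=5
After 2 (gather 3 quartz): copper=5 quartz=3
After 3 (craft scroll): copper=3 quartz=3 scroll=4
After 4 (gather 3 copper): copper=6 quartz=3 scroll=4
After 5 (gather 6 quartz): copper=6 quartz=9 scroll=4
After 6 (craft dye): copper=4 dye=3 quartz=6 scroll=2
After 7 (gather 1 quartz): copper=4 dye=3 quartz=7 scroll=2

Answer: copper=4 dye=3 quartz=7 scroll=2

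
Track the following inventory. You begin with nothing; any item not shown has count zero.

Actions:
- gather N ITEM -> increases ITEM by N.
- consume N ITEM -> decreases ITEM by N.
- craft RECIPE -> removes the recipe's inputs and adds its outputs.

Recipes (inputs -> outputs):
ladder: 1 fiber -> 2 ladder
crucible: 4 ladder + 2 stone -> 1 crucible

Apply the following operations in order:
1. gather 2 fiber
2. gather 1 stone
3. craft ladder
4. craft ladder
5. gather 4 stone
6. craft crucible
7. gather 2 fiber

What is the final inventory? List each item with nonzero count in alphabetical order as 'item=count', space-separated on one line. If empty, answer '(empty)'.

Answer: crucible=1 fiber=2 stone=3

Derivation:
After 1 (gather 2 fiber): fiber=2
After 2 (gather 1 stone): fiber=2 stone=1
After 3 (craft ladder): fiber=1 ladder=2 stone=1
After 4 (craft ladder): ladder=4 stone=1
After 5 (gather 4 stone): ladder=4 stone=5
After 6 (craft crucible): crucible=1 stone=3
After 7 (gather 2 fiber): crucible=1 fiber=2 stone=3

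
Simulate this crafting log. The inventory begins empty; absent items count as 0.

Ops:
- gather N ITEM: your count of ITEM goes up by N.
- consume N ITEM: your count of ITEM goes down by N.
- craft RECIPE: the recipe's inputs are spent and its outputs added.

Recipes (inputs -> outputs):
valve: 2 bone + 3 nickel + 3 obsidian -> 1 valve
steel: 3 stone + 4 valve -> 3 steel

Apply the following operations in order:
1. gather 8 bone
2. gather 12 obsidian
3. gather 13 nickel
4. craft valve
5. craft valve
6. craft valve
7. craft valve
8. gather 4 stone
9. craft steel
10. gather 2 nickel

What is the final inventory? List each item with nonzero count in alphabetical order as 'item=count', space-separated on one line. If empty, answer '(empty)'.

Answer: nickel=3 steel=3 stone=1

Derivation:
After 1 (gather 8 bone): bone=8
After 2 (gather 12 obsidian): bone=8 obsidian=12
After 3 (gather 13 nickel): bone=8 nickel=13 obsidian=12
After 4 (craft valve): bone=6 nickel=10 obsidian=9 valve=1
After 5 (craft valve): bone=4 nickel=7 obsidian=6 valve=2
After 6 (craft valve): bone=2 nickel=4 obsidian=3 valve=3
After 7 (craft valve): nickel=1 valve=4
After 8 (gather 4 stone): nickel=1 stone=4 valve=4
After 9 (craft steel): nickel=1 steel=3 stone=1
After 10 (gather 2 nickel): nickel=3 steel=3 stone=1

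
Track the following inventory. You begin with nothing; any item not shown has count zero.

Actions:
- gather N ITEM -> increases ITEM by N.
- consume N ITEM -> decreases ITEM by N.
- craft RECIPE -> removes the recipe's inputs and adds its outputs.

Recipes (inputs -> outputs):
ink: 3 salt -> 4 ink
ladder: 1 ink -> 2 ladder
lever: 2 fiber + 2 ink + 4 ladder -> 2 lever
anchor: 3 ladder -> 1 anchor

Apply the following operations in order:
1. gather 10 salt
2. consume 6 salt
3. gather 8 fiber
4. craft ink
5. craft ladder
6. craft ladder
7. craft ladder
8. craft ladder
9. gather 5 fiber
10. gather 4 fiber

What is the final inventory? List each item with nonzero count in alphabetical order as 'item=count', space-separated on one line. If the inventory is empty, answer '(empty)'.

After 1 (gather 10 salt): salt=10
After 2 (consume 6 salt): salt=4
After 3 (gather 8 fiber): fiber=8 salt=4
After 4 (craft ink): fiber=8 ink=4 salt=1
After 5 (craft ladder): fiber=8 ink=3 ladder=2 salt=1
After 6 (craft ladder): fiber=8 ink=2 ladder=4 salt=1
After 7 (craft ladder): fiber=8 ink=1 ladder=6 salt=1
After 8 (craft ladder): fiber=8 ladder=8 salt=1
After 9 (gather 5 fiber): fiber=13 ladder=8 salt=1
After 10 (gather 4 fiber): fiber=17 ladder=8 salt=1

Answer: fiber=17 ladder=8 salt=1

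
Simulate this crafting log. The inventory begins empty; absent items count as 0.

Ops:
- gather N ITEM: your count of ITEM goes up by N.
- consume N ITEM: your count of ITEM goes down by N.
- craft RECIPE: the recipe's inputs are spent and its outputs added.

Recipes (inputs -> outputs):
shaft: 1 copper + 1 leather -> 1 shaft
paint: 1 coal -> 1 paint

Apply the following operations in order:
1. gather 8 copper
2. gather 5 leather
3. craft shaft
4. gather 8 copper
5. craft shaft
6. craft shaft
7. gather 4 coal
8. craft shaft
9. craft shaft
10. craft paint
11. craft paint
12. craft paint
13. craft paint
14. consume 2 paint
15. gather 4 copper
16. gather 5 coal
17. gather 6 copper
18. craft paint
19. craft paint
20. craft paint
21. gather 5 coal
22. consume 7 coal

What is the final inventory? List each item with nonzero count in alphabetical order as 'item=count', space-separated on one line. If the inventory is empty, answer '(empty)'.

Answer: copper=21 paint=5 shaft=5

Derivation:
After 1 (gather 8 copper): copper=8
After 2 (gather 5 leather): copper=8 leather=5
After 3 (craft shaft): copper=7 leather=4 shaft=1
After 4 (gather 8 copper): copper=15 leather=4 shaft=1
After 5 (craft shaft): copper=14 leather=3 shaft=2
After 6 (craft shaft): copper=13 leather=2 shaft=3
After 7 (gather 4 coal): coal=4 copper=13 leather=2 shaft=3
After 8 (craft shaft): coal=4 copper=12 leather=1 shaft=4
After 9 (craft shaft): coal=4 copper=11 shaft=5
After 10 (craft paint): coal=3 copper=11 paint=1 shaft=5
After 11 (craft paint): coal=2 copper=11 paint=2 shaft=5
After 12 (craft paint): coal=1 copper=11 paint=3 shaft=5
After 13 (craft paint): copper=11 paint=4 shaft=5
After 14 (consume 2 paint): copper=11 paint=2 shaft=5
After 15 (gather 4 copper): copper=15 paint=2 shaft=5
After 16 (gather 5 coal): coal=5 copper=15 paint=2 shaft=5
After 17 (gather 6 copper): coal=5 copper=21 paint=2 shaft=5
After 18 (craft paint): coal=4 copper=21 paint=3 shaft=5
After 19 (craft paint): coal=3 copper=21 paint=4 shaft=5
After 20 (craft paint): coal=2 copper=21 paint=5 shaft=5
After 21 (gather 5 coal): coal=7 copper=21 paint=5 shaft=5
After 22 (consume 7 coal): copper=21 paint=5 shaft=5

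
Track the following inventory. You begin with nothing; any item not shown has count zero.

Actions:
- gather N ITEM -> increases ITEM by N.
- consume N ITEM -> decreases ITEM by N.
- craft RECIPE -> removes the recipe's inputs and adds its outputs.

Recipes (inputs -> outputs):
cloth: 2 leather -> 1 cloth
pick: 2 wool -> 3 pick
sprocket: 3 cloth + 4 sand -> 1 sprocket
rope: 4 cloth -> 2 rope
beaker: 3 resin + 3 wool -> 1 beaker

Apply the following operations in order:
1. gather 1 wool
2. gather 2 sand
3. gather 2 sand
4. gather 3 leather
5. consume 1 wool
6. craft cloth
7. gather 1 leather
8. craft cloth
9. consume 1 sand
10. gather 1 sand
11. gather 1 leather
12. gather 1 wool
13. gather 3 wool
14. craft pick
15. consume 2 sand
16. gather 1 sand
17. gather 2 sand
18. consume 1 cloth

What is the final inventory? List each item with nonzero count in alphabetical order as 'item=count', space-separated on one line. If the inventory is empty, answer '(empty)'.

Answer: cloth=1 leather=1 pick=3 sand=5 wool=2

Derivation:
After 1 (gather 1 wool): wool=1
After 2 (gather 2 sand): sand=2 wool=1
After 3 (gather 2 sand): sand=4 wool=1
After 4 (gather 3 leather): leather=3 sand=4 wool=1
After 5 (consume 1 wool): leather=3 sand=4
After 6 (craft cloth): cloth=1 leather=1 sand=4
After 7 (gather 1 leather): cloth=1 leather=2 sand=4
After 8 (craft cloth): cloth=2 sand=4
After 9 (consume 1 sand): cloth=2 sand=3
After 10 (gather 1 sand): cloth=2 sand=4
After 11 (gather 1 leather): cloth=2 leather=1 sand=4
After 12 (gather 1 wool): cloth=2 leather=1 sand=4 wool=1
After 13 (gather 3 wool): cloth=2 leather=1 sand=4 wool=4
After 14 (craft pick): cloth=2 leather=1 pick=3 sand=4 wool=2
After 15 (consume 2 sand): cloth=2 leather=1 pick=3 sand=2 wool=2
After 16 (gather 1 sand): cloth=2 leather=1 pick=3 sand=3 wool=2
After 17 (gather 2 sand): cloth=2 leather=1 pick=3 sand=5 wool=2
After 18 (consume 1 cloth): cloth=1 leather=1 pick=3 sand=5 wool=2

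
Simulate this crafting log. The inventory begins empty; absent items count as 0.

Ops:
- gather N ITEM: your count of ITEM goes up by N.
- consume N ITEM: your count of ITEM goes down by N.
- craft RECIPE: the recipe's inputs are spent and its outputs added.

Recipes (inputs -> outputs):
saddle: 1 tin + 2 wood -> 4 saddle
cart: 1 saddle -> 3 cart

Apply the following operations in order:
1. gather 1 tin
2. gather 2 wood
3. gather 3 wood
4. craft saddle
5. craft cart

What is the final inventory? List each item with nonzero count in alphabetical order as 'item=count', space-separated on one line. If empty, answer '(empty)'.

Answer: cart=3 saddle=3 wood=3

Derivation:
After 1 (gather 1 tin): tin=1
After 2 (gather 2 wood): tin=1 wood=2
After 3 (gather 3 wood): tin=1 wood=5
After 4 (craft saddle): saddle=4 wood=3
After 5 (craft cart): cart=3 saddle=3 wood=3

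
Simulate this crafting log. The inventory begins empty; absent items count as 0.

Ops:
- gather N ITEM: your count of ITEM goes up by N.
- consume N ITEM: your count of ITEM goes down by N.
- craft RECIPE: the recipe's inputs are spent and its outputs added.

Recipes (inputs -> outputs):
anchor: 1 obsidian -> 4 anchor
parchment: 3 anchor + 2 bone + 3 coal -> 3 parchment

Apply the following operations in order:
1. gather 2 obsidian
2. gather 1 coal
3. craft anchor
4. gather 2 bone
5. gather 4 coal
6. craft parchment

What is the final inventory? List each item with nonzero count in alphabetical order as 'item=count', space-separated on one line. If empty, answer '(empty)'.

After 1 (gather 2 obsidian): obsidian=2
After 2 (gather 1 coal): coal=1 obsidian=2
After 3 (craft anchor): anchor=4 coal=1 obsidian=1
After 4 (gather 2 bone): anchor=4 bone=2 coal=1 obsidian=1
After 5 (gather 4 coal): anchor=4 bone=2 coal=5 obsidian=1
After 6 (craft parchment): anchor=1 coal=2 obsidian=1 parchment=3

Answer: anchor=1 coal=2 obsidian=1 parchment=3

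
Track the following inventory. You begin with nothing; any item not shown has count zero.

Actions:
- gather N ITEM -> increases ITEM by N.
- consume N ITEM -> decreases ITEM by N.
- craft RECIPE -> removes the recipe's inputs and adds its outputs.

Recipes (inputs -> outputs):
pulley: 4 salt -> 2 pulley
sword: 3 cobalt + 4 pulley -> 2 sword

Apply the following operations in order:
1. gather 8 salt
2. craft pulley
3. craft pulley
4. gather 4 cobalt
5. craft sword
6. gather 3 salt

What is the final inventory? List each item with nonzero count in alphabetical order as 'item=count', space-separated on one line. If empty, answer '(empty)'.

After 1 (gather 8 salt): salt=8
After 2 (craft pulley): pulley=2 salt=4
After 3 (craft pulley): pulley=4
After 4 (gather 4 cobalt): cobalt=4 pulley=4
After 5 (craft sword): cobalt=1 sword=2
After 6 (gather 3 salt): cobalt=1 salt=3 sword=2

Answer: cobalt=1 salt=3 sword=2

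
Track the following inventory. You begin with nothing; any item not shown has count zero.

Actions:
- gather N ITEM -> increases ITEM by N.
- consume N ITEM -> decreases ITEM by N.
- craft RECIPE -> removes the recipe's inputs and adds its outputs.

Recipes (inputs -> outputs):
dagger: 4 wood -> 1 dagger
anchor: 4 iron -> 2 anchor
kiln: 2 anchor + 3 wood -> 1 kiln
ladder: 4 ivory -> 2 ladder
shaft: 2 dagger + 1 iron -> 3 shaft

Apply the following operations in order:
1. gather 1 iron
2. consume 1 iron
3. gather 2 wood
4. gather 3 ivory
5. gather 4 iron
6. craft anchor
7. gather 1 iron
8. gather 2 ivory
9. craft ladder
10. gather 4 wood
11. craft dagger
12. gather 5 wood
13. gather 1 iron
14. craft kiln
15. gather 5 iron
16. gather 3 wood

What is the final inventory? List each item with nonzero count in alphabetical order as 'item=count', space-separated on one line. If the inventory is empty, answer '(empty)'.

Answer: dagger=1 iron=7 ivory=1 kiln=1 ladder=2 wood=7

Derivation:
After 1 (gather 1 iron): iron=1
After 2 (consume 1 iron): (empty)
After 3 (gather 2 wood): wood=2
After 4 (gather 3 ivory): ivory=3 wood=2
After 5 (gather 4 iron): iron=4 ivory=3 wood=2
After 6 (craft anchor): anchor=2 ivory=3 wood=2
After 7 (gather 1 iron): anchor=2 iron=1 ivory=3 wood=2
After 8 (gather 2 ivory): anchor=2 iron=1 ivory=5 wood=2
After 9 (craft ladder): anchor=2 iron=1 ivory=1 ladder=2 wood=2
After 10 (gather 4 wood): anchor=2 iron=1 ivory=1 ladder=2 wood=6
After 11 (craft dagger): anchor=2 dagger=1 iron=1 ivory=1 ladder=2 wood=2
After 12 (gather 5 wood): anchor=2 dagger=1 iron=1 ivory=1 ladder=2 wood=7
After 13 (gather 1 iron): anchor=2 dagger=1 iron=2 ivory=1 ladder=2 wood=7
After 14 (craft kiln): dagger=1 iron=2 ivory=1 kiln=1 ladder=2 wood=4
After 15 (gather 5 iron): dagger=1 iron=7 ivory=1 kiln=1 ladder=2 wood=4
After 16 (gather 3 wood): dagger=1 iron=7 ivory=1 kiln=1 ladder=2 wood=7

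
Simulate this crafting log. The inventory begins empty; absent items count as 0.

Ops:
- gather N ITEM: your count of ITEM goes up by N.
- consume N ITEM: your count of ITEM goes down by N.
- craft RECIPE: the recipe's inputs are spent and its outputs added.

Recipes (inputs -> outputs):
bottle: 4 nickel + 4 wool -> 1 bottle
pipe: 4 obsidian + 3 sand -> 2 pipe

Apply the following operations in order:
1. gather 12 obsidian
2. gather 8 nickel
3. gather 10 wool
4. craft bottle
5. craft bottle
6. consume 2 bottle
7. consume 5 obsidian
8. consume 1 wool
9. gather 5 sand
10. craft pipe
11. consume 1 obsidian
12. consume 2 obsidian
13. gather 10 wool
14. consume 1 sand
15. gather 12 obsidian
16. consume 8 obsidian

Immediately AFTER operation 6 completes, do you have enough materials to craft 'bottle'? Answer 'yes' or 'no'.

After 1 (gather 12 obsidian): obsidian=12
After 2 (gather 8 nickel): nickel=8 obsidian=12
After 3 (gather 10 wool): nickel=8 obsidian=12 wool=10
After 4 (craft bottle): bottle=1 nickel=4 obsidian=12 wool=6
After 5 (craft bottle): bottle=2 obsidian=12 wool=2
After 6 (consume 2 bottle): obsidian=12 wool=2

Answer: no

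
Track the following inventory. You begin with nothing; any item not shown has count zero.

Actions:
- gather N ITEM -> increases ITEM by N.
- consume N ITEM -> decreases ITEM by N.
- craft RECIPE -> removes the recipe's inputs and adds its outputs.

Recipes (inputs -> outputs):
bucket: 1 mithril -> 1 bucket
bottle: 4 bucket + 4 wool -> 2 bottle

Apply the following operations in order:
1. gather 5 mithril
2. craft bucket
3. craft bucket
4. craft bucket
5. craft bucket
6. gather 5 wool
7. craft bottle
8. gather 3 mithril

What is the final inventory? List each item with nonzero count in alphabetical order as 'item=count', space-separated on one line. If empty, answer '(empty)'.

Answer: bottle=2 mithril=4 wool=1

Derivation:
After 1 (gather 5 mithril): mithril=5
After 2 (craft bucket): bucket=1 mithril=4
After 3 (craft bucket): bucket=2 mithril=3
After 4 (craft bucket): bucket=3 mithril=2
After 5 (craft bucket): bucket=4 mithril=1
After 6 (gather 5 wool): bucket=4 mithril=1 wool=5
After 7 (craft bottle): bottle=2 mithril=1 wool=1
After 8 (gather 3 mithril): bottle=2 mithril=4 wool=1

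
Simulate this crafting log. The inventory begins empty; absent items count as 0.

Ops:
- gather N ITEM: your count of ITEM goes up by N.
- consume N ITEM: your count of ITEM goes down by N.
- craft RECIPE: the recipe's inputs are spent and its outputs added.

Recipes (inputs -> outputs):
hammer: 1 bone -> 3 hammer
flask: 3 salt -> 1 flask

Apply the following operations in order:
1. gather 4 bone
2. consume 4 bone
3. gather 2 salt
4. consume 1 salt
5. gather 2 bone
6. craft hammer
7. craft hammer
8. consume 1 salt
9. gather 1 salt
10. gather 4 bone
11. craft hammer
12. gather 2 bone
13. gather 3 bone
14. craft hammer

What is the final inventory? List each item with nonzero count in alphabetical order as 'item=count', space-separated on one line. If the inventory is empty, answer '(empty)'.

Answer: bone=7 hammer=12 salt=1

Derivation:
After 1 (gather 4 bone): bone=4
After 2 (consume 4 bone): (empty)
After 3 (gather 2 salt): salt=2
After 4 (consume 1 salt): salt=1
After 5 (gather 2 bone): bone=2 salt=1
After 6 (craft hammer): bone=1 hammer=3 salt=1
After 7 (craft hammer): hammer=6 salt=1
After 8 (consume 1 salt): hammer=6
After 9 (gather 1 salt): hammer=6 salt=1
After 10 (gather 4 bone): bone=4 hammer=6 salt=1
After 11 (craft hammer): bone=3 hammer=9 salt=1
After 12 (gather 2 bone): bone=5 hammer=9 salt=1
After 13 (gather 3 bone): bone=8 hammer=9 salt=1
After 14 (craft hammer): bone=7 hammer=12 salt=1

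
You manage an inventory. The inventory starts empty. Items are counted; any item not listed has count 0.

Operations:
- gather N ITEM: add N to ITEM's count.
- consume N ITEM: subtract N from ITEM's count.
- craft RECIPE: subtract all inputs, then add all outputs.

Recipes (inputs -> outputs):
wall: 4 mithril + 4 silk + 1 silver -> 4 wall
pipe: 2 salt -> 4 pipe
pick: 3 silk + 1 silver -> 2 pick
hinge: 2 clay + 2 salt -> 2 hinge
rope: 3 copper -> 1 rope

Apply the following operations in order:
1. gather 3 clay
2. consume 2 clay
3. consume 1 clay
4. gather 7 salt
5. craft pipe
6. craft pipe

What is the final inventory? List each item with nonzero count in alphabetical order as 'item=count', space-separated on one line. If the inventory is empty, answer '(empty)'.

Answer: pipe=8 salt=3

Derivation:
After 1 (gather 3 clay): clay=3
After 2 (consume 2 clay): clay=1
After 3 (consume 1 clay): (empty)
After 4 (gather 7 salt): salt=7
After 5 (craft pipe): pipe=4 salt=5
After 6 (craft pipe): pipe=8 salt=3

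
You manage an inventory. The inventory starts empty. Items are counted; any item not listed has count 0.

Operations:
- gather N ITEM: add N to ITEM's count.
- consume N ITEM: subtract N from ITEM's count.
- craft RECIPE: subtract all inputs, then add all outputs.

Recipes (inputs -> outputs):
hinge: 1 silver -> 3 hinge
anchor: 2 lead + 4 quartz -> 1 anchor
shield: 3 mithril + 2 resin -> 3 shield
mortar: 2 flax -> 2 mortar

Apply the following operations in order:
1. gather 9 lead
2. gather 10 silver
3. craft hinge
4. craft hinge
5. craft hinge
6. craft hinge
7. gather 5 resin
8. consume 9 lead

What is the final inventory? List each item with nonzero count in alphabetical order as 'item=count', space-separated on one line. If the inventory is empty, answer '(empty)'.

After 1 (gather 9 lead): lead=9
After 2 (gather 10 silver): lead=9 silver=10
After 3 (craft hinge): hinge=3 lead=9 silver=9
After 4 (craft hinge): hinge=6 lead=9 silver=8
After 5 (craft hinge): hinge=9 lead=9 silver=7
After 6 (craft hinge): hinge=12 lead=9 silver=6
After 7 (gather 5 resin): hinge=12 lead=9 resin=5 silver=6
After 8 (consume 9 lead): hinge=12 resin=5 silver=6

Answer: hinge=12 resin=5 silver=6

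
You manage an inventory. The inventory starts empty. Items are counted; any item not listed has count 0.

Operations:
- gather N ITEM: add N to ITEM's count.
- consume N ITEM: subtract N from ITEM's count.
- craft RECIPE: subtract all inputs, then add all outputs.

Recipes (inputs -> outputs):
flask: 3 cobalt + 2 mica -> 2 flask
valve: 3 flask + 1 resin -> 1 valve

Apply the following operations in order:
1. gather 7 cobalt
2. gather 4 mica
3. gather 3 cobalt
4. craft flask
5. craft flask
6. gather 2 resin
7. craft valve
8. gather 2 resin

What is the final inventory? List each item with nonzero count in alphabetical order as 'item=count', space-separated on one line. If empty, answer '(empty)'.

After 1 (gather 7 cobalt): cobalt=7
After 2 (gather 4 mica): cobalt=7 mica=4
After 3 (gather 3 cobalt): cobalt=10 mica=4
After 4 (craft flask): cobalt=7 flask=2 mica=2
After 5 (craft flask): cobalt=4 flask=4
After 6 (gather 2 resin): cobalt=4 flask=4 resin=2
After 7 (craft valve): cobalt=4 flask=1 resin=1 valve=1
After 8 (gather 2 resin): cobalt=4 flask=1 resin=3 valve=1

Answer: cobalt=4 flask=1 resin=3 valve=1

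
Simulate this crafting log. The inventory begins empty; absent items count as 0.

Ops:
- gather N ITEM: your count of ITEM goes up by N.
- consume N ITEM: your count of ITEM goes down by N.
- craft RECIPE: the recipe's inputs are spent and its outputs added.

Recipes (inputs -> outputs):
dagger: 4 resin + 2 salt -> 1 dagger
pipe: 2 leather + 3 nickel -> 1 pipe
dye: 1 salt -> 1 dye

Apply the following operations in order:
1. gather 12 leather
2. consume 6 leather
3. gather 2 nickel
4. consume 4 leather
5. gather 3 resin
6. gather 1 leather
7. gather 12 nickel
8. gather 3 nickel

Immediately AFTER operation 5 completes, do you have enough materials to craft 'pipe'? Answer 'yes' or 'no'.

Answer: no

Derivation:
After 1 (gather 12 leather): leather=12
After 2 (consume 6 leather): leather=6
After 3 (gather 2 nickel): leather=6 nickel=2
After 4 (consume 4 leather): leather=2 nickel=2
After 5 (gather 3 resin): leather=2 nickel=2 resin=3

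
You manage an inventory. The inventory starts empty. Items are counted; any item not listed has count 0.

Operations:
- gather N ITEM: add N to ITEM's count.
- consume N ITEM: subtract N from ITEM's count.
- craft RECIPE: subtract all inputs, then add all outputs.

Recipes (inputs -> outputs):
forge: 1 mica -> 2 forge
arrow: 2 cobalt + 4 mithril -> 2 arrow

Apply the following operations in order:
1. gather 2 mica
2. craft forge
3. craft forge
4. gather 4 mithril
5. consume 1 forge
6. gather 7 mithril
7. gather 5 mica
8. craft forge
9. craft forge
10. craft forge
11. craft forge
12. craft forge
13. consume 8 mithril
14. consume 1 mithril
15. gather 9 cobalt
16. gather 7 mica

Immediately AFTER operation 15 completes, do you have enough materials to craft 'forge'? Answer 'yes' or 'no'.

After 1 (gather 2 mica): mica=2
After 2 (craft forge): forge=2 mica=1
After 3 (craft forge): forge=4
After 4 (gather 4 mithril): forge=4 mithril=4
After 5 (consume 1 forge): forge=3 mithril=4
After 6 (gather 7 mithril): forge=3 mithril=11
After 7 (gather 5 mica): forge=3 mica=5 mithril=11
After 8 (craft forge): forge=5 mica=4 mithril=11
After 9 (craft forge): forge=7 mica=3 mithril=11
After 10 (craft forge): forge=9 mica=2 mithril=11
After 11 (craft forge): forge=11 mica=1 mithril=11
After 12 (craft forge): forge=13 mithril=11
After 13 (consume 8 mithril): forge=13 mithril=3
After 14 (consume 1 mithril): forge=13 mithril=2
After 15 (gather 9 cobalt): cobalt=9 forge=13 mithril=2

Answer: no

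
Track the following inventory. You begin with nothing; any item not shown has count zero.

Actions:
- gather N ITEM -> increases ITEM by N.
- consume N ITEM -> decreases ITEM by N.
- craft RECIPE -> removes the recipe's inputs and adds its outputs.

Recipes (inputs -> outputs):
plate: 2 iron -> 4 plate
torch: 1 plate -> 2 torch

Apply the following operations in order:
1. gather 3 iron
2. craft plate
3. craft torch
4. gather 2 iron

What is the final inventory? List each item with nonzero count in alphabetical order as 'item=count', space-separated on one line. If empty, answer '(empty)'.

After 1 (gather 3 iron): iron=3
After 2 (craft plate): iron=1 plate=4
After 3 (craft torch): iron=1 plate=3 torch=2
After 4 (gather 2 iron): iron=3 plate=3 torch=2

Answer: iron=3 plate=3 torch=2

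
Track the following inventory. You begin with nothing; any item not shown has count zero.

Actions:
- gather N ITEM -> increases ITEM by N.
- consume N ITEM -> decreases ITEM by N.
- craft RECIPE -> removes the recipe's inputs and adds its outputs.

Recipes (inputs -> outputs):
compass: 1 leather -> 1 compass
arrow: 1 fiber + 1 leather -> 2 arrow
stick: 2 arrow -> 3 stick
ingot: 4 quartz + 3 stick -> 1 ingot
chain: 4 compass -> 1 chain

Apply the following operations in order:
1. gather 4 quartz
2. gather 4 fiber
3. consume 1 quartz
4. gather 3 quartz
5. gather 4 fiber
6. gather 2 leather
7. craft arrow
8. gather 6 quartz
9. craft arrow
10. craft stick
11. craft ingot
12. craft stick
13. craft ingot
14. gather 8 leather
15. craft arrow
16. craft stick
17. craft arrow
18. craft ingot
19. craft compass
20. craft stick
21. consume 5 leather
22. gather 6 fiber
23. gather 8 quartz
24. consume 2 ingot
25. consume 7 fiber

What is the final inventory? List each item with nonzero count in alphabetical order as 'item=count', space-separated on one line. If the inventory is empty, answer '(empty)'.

After 1 (gather 4 quartz): quartz=4
After 2 (gather 4 fiber): fiber=4 quartz=4
After 3 (consume 1 quartz): fiber=4 quartz=3
After 4 (gather 3 quartz): fiber=4 quartz=6
After 5 (gather 4 fiber): fiber=8 quartz=6
After 6 (gather 2 leather): fiber=8 leather=2 quartz=6
After 7 (craft arrow): arrow=2 fiber=7 leather=1 quartz=6
After 8 (gather 6 quartz): arrow=2 fiber=7 leather=1 quartz=12
After 9 (craft arrow): arrow=4 fiber=6 quartz=12
After 10 (craft stick): arrow=2 fiber=6 quartz=12 stick=3
After 11 (craft ingot): arrow=2 fiber=6 ingot=1 quartz=8
After 12 (craft stick): fiber=6 ingot=1 quartz=8 stick=3
After 13 (craft ingot): fiber=6 ingot=2 quartz=4
After 14 (gather 8 leather): fiber=6 ingot=2 leather=8 quartz=4
After 15 (craft arrow): arrow=2 fiber=5 ingot=2 leather=7 quartz=4
After 16 (craft stick): fiber=5 ingot=2 leather=7 quartz=4 stick=3
After 17 (craft arrow): arrow=2 fiber=4 ingot=2 leather=6 quartz=4 stick=3
After 18 (craft ingot): arrow=2 fiber=4 ingot=3 leather=6
After 19 (craft compass): arrow=2 compass=1 fiber=4 ingot=3 leather=5
After 20 (craft stick): compass=1 fiber=4 ingot=3 leather=5 stick=3
After 21 (consume 5 leather): compass=1 fiber=4 ingot=3 stick=3
After 22 (gather 6 fiber): compass=1 fiber=10 ingot=3 stick=3
After 23 (gather 8 quartz): compass=1 fiber=10 ingot=3 quartz=8 stick=3
After 24 (consume 2 ingot): compass=1 fiber=10 ingot=1 quartz=8 stick=3
After 25 (consume 7 fiber): compass=1 fiber=3 ingot=1 quartz=8 stick=3

Answer: compass=1 fiber=3 ingot=1 quartz=8 stick=3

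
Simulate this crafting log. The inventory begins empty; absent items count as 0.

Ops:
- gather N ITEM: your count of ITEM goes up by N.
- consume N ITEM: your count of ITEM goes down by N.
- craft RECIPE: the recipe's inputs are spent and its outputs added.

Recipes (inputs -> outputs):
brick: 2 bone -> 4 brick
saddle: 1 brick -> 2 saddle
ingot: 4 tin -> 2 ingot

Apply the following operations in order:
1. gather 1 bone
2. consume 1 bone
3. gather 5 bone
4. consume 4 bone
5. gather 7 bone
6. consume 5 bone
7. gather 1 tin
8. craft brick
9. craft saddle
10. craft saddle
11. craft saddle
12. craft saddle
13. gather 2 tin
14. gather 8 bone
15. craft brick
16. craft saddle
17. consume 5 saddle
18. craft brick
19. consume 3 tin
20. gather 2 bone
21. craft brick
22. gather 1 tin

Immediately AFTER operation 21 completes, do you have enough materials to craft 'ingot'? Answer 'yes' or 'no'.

After 1 (gather 1 bone): bone=1
After 2 (consume 1 bone): (empty)
After 3 (gather 5 bone): bone=5
After 4 (consume 4 bone): bone=1
After 5 (gather 7 bone): bone=8
After 6 (consume 5 bone): bone=3
After 7 (gather 1 tin): bone=3 tin=1
After 8 (craft brick): bone=1 brick=4 tin=1
After 9 (craft saddle): bone=1 brick=3 saddle=2 tin=1
After 10 (craft saddle): bone=1 brick=2 saddle=4 tin=1
After 11 (craft saddle): bone=1 brick=1 saddle=6 tin=1
After 12 (craft saddle): bone=1 saddle=8 tin=1
After 13 (gather 2 tin): bone=1 saddle=8 tin=3
After 14 (gather 8 bone): bone=9 saddle=8 tin=3
After 15 (craft brick): bone=7 brick=4 saddle=8 tin=3
After 16 (craft saddle): bone=7 brick=3 saddle=10 tin=3
After 17 (consume 5 saddle): bone=7 brick=3 saddle=5 tin=3
After 18 (craft brick): bone=5 brick=7 saddle=5 tin=3
After 19 (consume 3 tin): bone=5 brick=7 saddle=5
After 20 (gather 2 bone): bone=7 brick=7 saddle=5
After 21 (craft brick): bone=5 brick=11 saddle=5

Answer: no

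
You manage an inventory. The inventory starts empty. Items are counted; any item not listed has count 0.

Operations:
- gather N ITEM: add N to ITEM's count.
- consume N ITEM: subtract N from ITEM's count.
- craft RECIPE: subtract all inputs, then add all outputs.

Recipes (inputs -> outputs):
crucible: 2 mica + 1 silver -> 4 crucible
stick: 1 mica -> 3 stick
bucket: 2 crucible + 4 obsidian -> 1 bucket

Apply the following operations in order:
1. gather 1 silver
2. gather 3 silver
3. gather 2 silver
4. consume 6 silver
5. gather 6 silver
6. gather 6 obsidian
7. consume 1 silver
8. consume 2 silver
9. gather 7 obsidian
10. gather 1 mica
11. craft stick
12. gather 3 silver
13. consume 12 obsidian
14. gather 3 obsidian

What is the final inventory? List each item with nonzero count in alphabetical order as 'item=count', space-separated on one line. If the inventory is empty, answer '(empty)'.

Answer: obsidian=4 silver=6 stick=3

Derivation:
After 1 (gather 1 silver): silver=1
After 2 (gather 3 silver): silver=4
After 3 (gather 2 silver): silver=6
After 4 (consume 6 silver): (empty)
After 5 (gather 6 silver): silver=6
After 6 (gather 6 obsidian): obsidian=6 silver=6
After 7 (consume 1 silver): obsidian=6 silver=5
After 8 (consume 2 silver): obsidian=6 silver=3
After 9 (gather 7 obsidian): obsidian=13 silver=3
After 10 (gather 1 mica): mica=1 obsidian=13 silver=3
After 11 (craft stick): obsidian=13 silver=3 stick=3
After 12 (gather 3 silver): obsidian=13 silver=6 stick=3
After 13 (consume 12 obsidian): obsidian=1 silver=6 stick=3
After 14 (gather 3 obsidian): obsidian=4 silver=6 stick=3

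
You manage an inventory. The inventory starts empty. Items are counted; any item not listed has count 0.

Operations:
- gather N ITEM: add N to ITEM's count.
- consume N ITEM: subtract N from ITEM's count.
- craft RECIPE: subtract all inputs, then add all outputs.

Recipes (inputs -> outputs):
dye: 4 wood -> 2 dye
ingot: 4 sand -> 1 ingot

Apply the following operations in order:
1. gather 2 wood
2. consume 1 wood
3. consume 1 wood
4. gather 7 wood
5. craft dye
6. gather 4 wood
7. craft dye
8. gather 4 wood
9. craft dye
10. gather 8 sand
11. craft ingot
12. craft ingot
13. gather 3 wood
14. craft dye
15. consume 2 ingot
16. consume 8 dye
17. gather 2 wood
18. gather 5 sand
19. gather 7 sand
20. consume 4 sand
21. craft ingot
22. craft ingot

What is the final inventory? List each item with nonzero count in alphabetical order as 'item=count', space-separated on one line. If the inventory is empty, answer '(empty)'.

After 1 (gather 2 wood): wood=2
After 2 (consume 1 wood): wood=1
After 3 (consume 1 wood): (empty)
After 4 (gather 7 wood): wood=7
After 5 (craft dye): dye=2 wood=3
After 6 (gather 4 wood): dye=2 wood=7
After 7 (craft dye): dye=4 wood=3
After 8 (gather 4 wood): dye=4 wood=7
After 9 (craft dye): dye=6 wood=3
After 10 (gather 8 sand): dye=6 sand=8 wood=3
After 11 (craft ingot): dye=6 ingot=1 sand=4 wood=3
After 12 (craft ingot): dye=6 ingot=2 wood=3
After 13 (gather 3 wood): dye=6 ingot=2 wood=6
After 14 (craft dye): dye=8 ingot=2 wood=2
After 15 (consume 2 ingot): dye=8 wood=2
After 16 (consume 8 dye): wood=2
After 17 (gather 2 wood): wood=4
After 18 (gather 5 sand): sand=5 wood=4
After 19 (gather 7 sand): sand=12 wood=4
After 20 (consume 4 sand): sand=8 wood=4
After 21 (craft ingot): ingot=1 sand=4 wood=4
After 22 (craft ingot): ingot=2 wood=4

Answer: ingot=2 wood=4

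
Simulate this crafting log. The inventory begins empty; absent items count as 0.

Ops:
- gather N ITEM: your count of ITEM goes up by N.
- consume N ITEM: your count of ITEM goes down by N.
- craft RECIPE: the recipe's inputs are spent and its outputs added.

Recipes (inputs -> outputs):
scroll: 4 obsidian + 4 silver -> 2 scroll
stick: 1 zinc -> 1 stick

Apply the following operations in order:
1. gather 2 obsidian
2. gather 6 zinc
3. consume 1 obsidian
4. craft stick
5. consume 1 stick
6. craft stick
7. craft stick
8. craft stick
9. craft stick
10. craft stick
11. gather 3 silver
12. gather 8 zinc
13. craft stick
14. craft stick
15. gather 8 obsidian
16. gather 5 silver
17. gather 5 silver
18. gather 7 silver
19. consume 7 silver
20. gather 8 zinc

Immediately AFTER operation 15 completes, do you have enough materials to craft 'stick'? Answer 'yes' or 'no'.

Answer: yes

Derivation:
After 1 (gather 2 obsidian): obsidian=2
After 2 (gather 6 zinc): obsidian=2 zinc=6
After 3 (consume 1 obsidian): obsidian=1 zinc=6
After 4 (craft stick): obsidian=1 stick=1 zinc=5
After 5 (consume 1 stick): obsidian=1 zinc=5
After 6 (craft stick): obsidian=1 stick=1 zinc=4
After 7 (craft stick): obsidian=1 stick=2 zinc=3
After 8 (craft stick): obsidian=1 stick=3 zinc=2
After 9 (craft stick): obsidian=1 stick=4 zinc=1
After 10 (craft stick): obsidian=1 stick=5
After 11 (gather 3 silver): obsidian=1 silver=3 stick=5
After 12 (gather 8 zinc): obsidian=1 silver=3 stick=5 zinc=8
After 13 (craft stick): obsidian=1 silver=3 stick=6 zinc=7
After 14 (craft stick): obsidian=1 silver=3 stick=7 zinc=6
After 15 (gather 8 obsidian): obsidian=9 silver=3 stick=7 zinc=6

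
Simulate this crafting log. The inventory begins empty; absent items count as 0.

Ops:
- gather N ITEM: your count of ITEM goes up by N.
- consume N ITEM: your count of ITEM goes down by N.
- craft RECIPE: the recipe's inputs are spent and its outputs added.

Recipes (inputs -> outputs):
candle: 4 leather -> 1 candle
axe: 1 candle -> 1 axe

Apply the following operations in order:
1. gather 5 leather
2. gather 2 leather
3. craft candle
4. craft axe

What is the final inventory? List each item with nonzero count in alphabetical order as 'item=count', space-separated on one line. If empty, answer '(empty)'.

After 1 (gather 5 leather): leather=5
After 2 (gather 2 leather): leather=7
After 3 (craft candle): candle=1 leather=3
After 4 (craft axe): axe=1 leather=3

Answer: axe=1 leather=3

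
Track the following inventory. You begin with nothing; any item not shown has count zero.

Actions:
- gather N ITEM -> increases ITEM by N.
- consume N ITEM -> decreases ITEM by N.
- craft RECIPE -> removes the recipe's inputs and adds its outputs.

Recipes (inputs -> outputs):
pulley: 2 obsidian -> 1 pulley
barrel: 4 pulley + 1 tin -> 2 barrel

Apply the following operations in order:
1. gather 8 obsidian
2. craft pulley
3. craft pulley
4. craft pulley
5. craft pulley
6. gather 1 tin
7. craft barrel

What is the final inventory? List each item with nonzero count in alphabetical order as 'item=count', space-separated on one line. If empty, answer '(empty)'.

Answer: barrel=2

Derivation:
After 1 (gather 8 obsidian): obsidian=8
After 2 (craft pulley): obsidian=6 pulley=1
After 3 (craft pulley): obsidian=4 pulley=2
After 4 (craft pulley): obsidian=2 pulley=3
After 5 (craft pulley): pulley=4
After 6 (gather 1 tin): pulley=4 tin=1
After 7 (craft barrel): barrel=2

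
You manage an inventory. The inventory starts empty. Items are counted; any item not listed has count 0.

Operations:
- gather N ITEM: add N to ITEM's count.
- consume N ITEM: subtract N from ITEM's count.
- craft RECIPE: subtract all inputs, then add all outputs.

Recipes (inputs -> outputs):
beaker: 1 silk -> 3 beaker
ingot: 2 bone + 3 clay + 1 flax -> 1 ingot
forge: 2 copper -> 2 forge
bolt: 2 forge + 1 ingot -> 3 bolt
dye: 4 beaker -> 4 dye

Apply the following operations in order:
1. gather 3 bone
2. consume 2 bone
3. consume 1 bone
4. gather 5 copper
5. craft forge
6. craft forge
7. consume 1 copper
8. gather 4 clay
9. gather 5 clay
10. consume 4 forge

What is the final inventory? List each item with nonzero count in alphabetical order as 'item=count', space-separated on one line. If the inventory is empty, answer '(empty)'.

Answer: clay=9

Derivation:
After 1 (gather 3 bone): bone=3
After 2 (consume 2 bone): bone=1
After 3 (consume 1 bone): (empty)
After 4 (gather 5 copper): copper=5
After 5 (craft forge): copper=3 forge=2
After 6 (craft forge): copper=1 forge=4
After 7 (consume 1 copper): forge=4
After 8 (gather 4 clay): clay=4 forge=4
After 9 (gather 5 clay): clay=9 forge=4
After 10 (consume 4 forge): clay=9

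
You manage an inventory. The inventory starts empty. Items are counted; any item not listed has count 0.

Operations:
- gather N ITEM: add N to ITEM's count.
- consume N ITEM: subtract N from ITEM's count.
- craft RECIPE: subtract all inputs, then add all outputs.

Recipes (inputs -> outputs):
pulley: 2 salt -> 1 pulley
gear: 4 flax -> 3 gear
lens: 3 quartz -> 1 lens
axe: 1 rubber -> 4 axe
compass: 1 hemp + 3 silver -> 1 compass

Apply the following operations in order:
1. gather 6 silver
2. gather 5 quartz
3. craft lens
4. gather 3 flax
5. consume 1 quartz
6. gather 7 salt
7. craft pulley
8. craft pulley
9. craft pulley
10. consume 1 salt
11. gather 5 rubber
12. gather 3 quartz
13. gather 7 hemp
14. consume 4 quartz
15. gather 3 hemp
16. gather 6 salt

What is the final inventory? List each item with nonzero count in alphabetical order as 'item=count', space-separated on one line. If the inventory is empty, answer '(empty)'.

After 1 (gather 6 silver): silver=6
After 2 (gather 5 quartz): quartz=5 silver=6
After 3 (craft lens): lens=1 quartz=2 silver=6
After 4 (gather 3 flax): flax=3 lens=1 quartz=2 silver=6
After 5 (consume 1 quartz): flax=3 lens=1 quartz=1 silver=6
After 6 (gather 7 salt): flax=3 lens=1 quartz=1 salt=7 silver=6
After 7 (craft pulley): flax=3 lens=1 pulley=1 quartz=1 salt=5 silver=6
After 8 (craft pulley): flax=3 lens=1 pulley=2 quartz=1 salt=3 silver=6
After 9 (craft pulley): flax=3 lens=1 pulley=3 quartz=1 salt=1 silver=6
After 10 (consume 1 salt): flax=3 lens=1 pulley=3 quartz=1 silver=6
After 11 (gather 5 rubber): flax=3 lens=1 pulley=3 quartz=1 rubber=5 silver=6
After 12 (gather 3 quartz): flax=3 lens=1 pulley=3 quartz=4 rubber=5 silver=6
After 13 (gather 7 hemp): flax=3 hemp=7 lens=1 pulley=3 quartz=4 rubber=5 silver=6
After 14 (consume 4 quartz): flax=3 hemp=7 lens=1 pulley=3 rubber=5 silver=6
After 15 (gather 3 hemp): flax=3 hemp=10 lens=1 pulley=3 rubber=5 silver=6
After 16 (gather 6 salt): flax=3 hemp=10 lens=1 pulley=3 rubber=5 salt=6 silver=6

Answer: flax=3 hemp=10 lens=1 pulley=3 rubber=5 salt=6 silver=6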